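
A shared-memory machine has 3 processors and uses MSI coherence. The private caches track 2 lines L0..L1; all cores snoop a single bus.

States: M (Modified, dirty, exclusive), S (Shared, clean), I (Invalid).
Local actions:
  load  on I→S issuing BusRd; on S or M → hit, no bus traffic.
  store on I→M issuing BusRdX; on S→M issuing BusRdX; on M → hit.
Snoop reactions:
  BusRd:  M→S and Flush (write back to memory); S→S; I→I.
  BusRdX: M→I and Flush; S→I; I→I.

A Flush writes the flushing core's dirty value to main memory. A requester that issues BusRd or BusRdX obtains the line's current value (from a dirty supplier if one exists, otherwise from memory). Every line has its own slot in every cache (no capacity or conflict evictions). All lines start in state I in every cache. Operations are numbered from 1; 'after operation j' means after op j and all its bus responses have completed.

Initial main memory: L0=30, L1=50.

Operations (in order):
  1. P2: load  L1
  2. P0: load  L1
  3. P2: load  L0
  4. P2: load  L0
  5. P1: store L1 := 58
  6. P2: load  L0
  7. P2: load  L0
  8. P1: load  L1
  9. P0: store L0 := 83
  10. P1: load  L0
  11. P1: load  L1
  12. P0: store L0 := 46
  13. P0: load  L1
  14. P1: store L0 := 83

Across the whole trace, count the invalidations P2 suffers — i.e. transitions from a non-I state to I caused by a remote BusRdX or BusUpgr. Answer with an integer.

invalidations = 2

  op1 P2: load  L1 → I/I/S on L1; bus BusRd; mem=50
  op2 P0: load  L1 → S/I/S on L1; bus BusRd; mem=50
  op3 P2: load  L0 → I/I/S on L0; bus BusRd; mem=30
  op4 P2: load  L0 → I/I/S on L0; bus (none); mem=30
  op5 P1: store L1 := 58 → I/M/I on L1; bus BusRdX; mem=50
  op6 P2: load  L0 → I/I/S on L0; bus (none); mem=30
  op7 P2: load  L0 → I/I/S on L0; bus (none); mem=30
  op8 P1: load  L1 → I/M/I on L1; bus (none); mem=50
  op9 P0: store L0 := 83 → M/I/I on L0; bus BusRdX; mem=30
  op10 P1: load  L0 → S/S/I on L0; bus BusRd Flush; mem=83
  op11 P1: load  L1 → I/M/I on L1; bus (none); mem=50
  op12 P0: store L0 := 46 → M/I/I on L0; bus BusRdX; mem=83
  op13 P0: load  L1 → S/S/I on L1; bus BusRd Flush; mem=58
  op14 P1: store L0 := 83 → I/M/I on L0; bus BusRdX Flush; mem=46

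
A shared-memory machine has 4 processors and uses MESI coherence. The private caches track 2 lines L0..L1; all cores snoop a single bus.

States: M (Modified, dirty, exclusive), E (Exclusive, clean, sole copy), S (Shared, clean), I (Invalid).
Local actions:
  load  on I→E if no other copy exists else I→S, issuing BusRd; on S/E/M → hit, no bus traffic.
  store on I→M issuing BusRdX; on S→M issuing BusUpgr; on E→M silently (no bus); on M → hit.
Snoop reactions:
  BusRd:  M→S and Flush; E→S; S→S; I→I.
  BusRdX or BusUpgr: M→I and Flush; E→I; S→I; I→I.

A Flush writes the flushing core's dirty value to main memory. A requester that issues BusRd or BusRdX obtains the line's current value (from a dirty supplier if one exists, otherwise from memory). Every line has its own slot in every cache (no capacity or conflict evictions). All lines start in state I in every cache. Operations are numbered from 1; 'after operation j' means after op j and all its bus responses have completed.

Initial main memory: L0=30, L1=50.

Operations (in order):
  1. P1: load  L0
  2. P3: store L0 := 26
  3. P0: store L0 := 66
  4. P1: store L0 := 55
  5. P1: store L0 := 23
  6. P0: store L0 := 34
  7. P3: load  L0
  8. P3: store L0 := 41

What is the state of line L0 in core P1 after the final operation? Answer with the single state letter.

state = I

step 1: P1: load  L0  ⟶  IEII  (L0)  txn=BusRd  M[L0]=30
step 2: P3: store L0 := 26  ⟶  IIIM  (L0)  txn=BusRdX  M[L0]=30
step 3: P0: store L0 := 66  ⟶  MIII  (L0)  txn=BusRdX+Flush  M[L0]=26
step 4: P1: store L0 := 55  ⟶  IMII  (L0)  txn=BusRdX+Flush  M[L0]=66
step 5: P1: store L0 := 23  ⟶  IMII  (L0)  txn=∅  M[L0]=66
step 6: P0: store L0 := 34  ⟶  MIII  (L0)  txn=BusRdX+Flush  M[L0]=23
step 7: P3: load  L0  ⟶  SIIS  (L0)  txn=BusRd+Flush  M[L0]=34
step 8: P3: store L0 := 41  ⟶  IIIM  (L0)  txn=BusUpgr  M[L0]=34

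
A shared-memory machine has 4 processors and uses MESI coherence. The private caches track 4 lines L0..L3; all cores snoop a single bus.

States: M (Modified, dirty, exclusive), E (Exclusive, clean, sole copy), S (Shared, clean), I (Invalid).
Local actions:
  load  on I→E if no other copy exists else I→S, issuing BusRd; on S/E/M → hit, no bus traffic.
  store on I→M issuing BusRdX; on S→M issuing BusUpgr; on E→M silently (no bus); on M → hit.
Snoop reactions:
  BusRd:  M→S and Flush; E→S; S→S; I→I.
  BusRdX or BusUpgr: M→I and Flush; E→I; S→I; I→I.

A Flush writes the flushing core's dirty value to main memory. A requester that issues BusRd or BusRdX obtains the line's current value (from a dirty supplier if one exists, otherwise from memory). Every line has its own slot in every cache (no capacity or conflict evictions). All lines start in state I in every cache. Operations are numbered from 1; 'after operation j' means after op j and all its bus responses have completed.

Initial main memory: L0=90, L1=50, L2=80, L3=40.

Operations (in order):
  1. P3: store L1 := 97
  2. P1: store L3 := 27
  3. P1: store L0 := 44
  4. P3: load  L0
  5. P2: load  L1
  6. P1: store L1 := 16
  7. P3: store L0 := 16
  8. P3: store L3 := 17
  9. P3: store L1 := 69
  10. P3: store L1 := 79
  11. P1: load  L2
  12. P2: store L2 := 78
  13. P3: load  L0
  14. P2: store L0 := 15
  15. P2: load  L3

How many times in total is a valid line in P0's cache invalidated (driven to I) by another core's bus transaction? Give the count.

[1] P3: store L1 := 97 | P0:I, P1:I, P2:I, P3:M(97) | bus: BusRdX
[2] P1: store L3 := 27 | P0:I, P1:M(27), P2:I, P3:I | bus: BusRdX
[3] P1: store L0 := 44 | P0:I, P1:M(44), P2:I, P3:I | bus: BusRdX
[4] P3: load  L0 | P0:I, P1:S(44), P2:I, P3:S(44) | bus: BusRd,Flush
[5] P2: load  L1 | P0:I, P1:I, P2:S(97), P3:S(97) | bus: BusRd,Flush
[6] P1: store L1 := 16 | P0:I, P1:M(16), P2:I, P3:I | bus: BusRdX
[7] P3: store L0 := 16 | P0:I, P1:I, P2:I, P3:M(16) | bus: BusUpgr
[8] P3: store L3 := 17 | P0:I, P1:I, P2:I, P3:M(17) | bus: BusRdX,Flush
[9] P3: store L1 := 69 | P0:I, P1:I, P2:I, P3:M(69) | bus: BusRdX,Flush
[10] P3: store L1 := 79 | P0:I, P1:I, P2:I, P3:M(79) | bus: none
[11] P1: load  L2 | P0:I, P1:E(80), P2:I, P3:I | bus: BusRd
[12] P2: store L2 := 78 | P0:I, P1:I, P2:M(78), P3:I | bus: BusRdX
[13] P3: load  L0 | P0:I, P1:I, P2:I, P3:M(16) | bus: none
[14] P2: store L0 := 15 | P0:I, P1:I, P2:M(15), P3:I | bus: BusRdX,Flush
[15] P2: load  L3 | P0:I, P1:I, P2:S(17), P3:S(17) | bus: BusRd,Flush

invalidations = 0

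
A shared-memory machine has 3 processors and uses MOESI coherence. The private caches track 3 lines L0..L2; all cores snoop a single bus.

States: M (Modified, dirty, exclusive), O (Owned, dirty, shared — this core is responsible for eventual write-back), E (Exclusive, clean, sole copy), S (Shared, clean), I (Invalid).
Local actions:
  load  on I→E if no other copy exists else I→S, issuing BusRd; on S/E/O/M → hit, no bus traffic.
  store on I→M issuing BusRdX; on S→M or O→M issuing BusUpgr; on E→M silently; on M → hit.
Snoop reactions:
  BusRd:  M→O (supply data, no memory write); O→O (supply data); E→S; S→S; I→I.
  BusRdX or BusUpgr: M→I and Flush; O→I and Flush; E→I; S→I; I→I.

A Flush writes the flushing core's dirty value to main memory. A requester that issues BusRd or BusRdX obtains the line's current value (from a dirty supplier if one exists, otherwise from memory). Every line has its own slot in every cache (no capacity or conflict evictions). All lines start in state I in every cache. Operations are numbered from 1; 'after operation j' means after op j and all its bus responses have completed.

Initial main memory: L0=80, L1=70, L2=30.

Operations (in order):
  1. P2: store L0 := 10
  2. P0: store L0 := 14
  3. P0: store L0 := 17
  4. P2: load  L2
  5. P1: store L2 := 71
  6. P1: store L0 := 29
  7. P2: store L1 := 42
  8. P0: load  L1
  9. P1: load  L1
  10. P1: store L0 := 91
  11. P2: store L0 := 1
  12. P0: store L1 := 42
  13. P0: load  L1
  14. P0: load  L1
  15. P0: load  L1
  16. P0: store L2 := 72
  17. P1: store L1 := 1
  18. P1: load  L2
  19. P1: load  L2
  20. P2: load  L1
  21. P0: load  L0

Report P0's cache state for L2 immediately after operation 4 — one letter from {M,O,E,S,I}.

state = I

  op1 P2: store L0 := 10 → I/I/M on L0; bus BusRdX; mem=80
  op2 P0: store L0 := 14 → M/I/I on L0; bus BusRdX Flush; mem=10
  op3 P0: store L0 := 17 → M/I/I on L0; bus (none); mem=10
  op4 P2: load  L2 → I/I/E on L2; bus BusRd; mem=30
  op5 P1: store L2 := 71 → I/M/I on L2; bus BusRdX; mem=30
  op6 P1: store L0 := 29 → I/M/I on L0; bus BusRdX Flush; mem=17
  op7 P2: store L1 := 42 → I/I/M on L1; bus BusRdX; mem=70
  op8 P0: load  L1 → S/I/O on L1; bus BusRd; mem=70
  op9 P1: load  L1 → S/S/O on L1; bus BusRd; mem=70
  op10 P1: store L0 := 91 → I/M/I on L0; bus (none); mem=17
  op11 P2: store L0 := 1 → I/I/M on L0; bus BusRdX Flush; mem=91
  op12 P0: store L1 := 42 → M/I/I on L1; bus BusUpgr Flush; mem=42
  op13 P0: load  L1 → M/I/I on L1; bus (none); mem=42
  op14 P0: load  L1 → M/I/I on L1; bus (none); mem=42
  op15 P0: load  L1 → M/I/I on L1; bus (none); mem=42
  op16 P0: store L2 := 72 → M/I/I on L2; bus BusRdX Flush; mem=71
  op17 P1: store L1 := 1 → I/M/I on L1; bus BusRdX Flush; mem=42
  op18 P1: load  L2 → O/S/I on L2; bus BusRd; mem=71
  op19 P1: load  L2 → O/S/I on L2; bus (none); mem=71
  op20 P2: load  L1 → I/O/S on L1; bus BusRd; mem=42
  op21 P0: load  L0 → S/I/O on L0; bus BusRd; mem=91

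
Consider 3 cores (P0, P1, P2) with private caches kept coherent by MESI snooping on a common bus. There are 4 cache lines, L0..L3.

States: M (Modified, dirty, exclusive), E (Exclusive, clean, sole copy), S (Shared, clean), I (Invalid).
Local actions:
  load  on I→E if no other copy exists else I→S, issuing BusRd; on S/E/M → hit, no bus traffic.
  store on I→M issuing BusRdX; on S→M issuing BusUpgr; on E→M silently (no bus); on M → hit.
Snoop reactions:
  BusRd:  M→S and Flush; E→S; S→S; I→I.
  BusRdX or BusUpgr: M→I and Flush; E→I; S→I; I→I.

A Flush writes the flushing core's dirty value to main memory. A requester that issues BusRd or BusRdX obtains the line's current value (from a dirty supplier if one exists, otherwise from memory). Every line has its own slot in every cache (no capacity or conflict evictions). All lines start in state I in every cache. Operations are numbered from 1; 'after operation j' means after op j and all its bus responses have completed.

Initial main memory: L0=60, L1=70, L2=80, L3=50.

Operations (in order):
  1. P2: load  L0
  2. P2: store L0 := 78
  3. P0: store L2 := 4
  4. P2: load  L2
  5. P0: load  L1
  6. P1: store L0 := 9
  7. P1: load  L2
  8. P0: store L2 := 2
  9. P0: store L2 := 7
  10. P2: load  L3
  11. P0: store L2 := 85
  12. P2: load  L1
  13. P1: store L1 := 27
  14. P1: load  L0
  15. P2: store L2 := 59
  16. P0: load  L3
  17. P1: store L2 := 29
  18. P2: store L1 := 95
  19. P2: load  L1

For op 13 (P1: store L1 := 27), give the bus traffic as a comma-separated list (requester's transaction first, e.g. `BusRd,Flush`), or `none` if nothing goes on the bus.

bus = BusRdX

1. P2: load  L0  bus=[BusRd]  L0: P0=I P1=I P2=E  mem[L0]=60
2. P2: store L0 := 78  bus=[-]  L0: P0=I P1=I P2=M  mem[L0]=60
3. P0: store L2 := 4  bus=[BusRdX]  L2: P0=M P1=I P2=I  mem[L2]=80
4. P2: load  L2  bus=[BusRd,Flush]  L2: P0=S P1=I P2=S  mem[L2]=4
5. P0: load  L1  bus=[BusRd]  L1: P0=E P1=I P2=I  mem[L1]=70
6. P1: store L0 := 9  bus=[BusRdX,Flush]  L0: P0=I P1=M P2=I  mem[L0]=78
7. P1: load  L2  bus=[BusRd]  L2: P0=S P1=S P2=S  mem[L2]=4
8. P0: store L2 := 2  bus=[BusUpgr]  L2: P0=M P1=I P2=I  mem[L2]=4
9. P0: store L2 := 7  bus=[-]  L2: P0=M P1=I P2=I  mem[L2]=4
10. P2: load  L3  bus=[BusRd]  L3: P0=I P1=I P2=E  mem[L3]=50
11. P0: store L2 := 85  bus=[-]  L2: P0=M P1=I P2=I  mem[L2]=4
12. P2: load  L1  bus=[BusRd]  L1: P0=S P1=I P2=S  mem[L1]=70
13. P1: store L1 := 27  bus=[BusRdX]  L1: P0=I P1=M P2=I  mem[L1]=70
14. P1: load  L0  bus=[-]  L0: P0=I P1=M P2=I  mem[L0]=78
15. P2: store L2 := 59  bus=[BusRdX,Flush]  L2: P0=I P1=I P2=M  mem[L2]=85
16. P0: load  L3  bus=[BusRd]  L3: P0=S P1=I P2=S  mem[L3]=50
17. P1: store L2 := 29  bus=[BusRdX,Flush]  L2: P0=I P1=M P2=I  mem[L2]=59
18. P2: store L1 := 95  bus=[BusRdX,Flush]  L1: P0=I P1=I P2=M  mem[L1]=27
19. P2: load  L1  bus=[-]  L1: P0=I P1=I P2=M  mem[L1]=27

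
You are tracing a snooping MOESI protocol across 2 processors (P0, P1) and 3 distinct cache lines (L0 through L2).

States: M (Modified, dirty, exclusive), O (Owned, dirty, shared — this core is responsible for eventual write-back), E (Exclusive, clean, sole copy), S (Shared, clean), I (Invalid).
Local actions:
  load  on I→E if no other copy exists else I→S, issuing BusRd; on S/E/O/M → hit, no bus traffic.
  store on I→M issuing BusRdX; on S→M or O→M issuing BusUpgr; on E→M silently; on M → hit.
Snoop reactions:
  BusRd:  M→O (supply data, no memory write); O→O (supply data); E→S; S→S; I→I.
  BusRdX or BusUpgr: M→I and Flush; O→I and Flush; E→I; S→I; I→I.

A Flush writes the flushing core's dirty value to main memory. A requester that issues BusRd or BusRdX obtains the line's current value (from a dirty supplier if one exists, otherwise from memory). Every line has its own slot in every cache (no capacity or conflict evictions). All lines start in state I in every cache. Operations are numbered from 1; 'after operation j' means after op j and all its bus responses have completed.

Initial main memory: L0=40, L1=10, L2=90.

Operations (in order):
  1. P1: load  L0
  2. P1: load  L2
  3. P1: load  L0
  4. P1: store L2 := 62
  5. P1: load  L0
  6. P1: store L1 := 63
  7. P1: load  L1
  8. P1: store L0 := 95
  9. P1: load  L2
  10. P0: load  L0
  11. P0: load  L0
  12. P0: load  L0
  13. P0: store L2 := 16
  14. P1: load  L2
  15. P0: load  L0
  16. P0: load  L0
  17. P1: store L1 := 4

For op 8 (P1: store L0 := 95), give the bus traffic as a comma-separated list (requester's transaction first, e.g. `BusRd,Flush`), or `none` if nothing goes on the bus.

bus = none

  op1 P1: load  L0 → I/E on L0; bus BusRd; mem=40
  op2 P1: load  L2 → I/E on L2; bus BusRd; mem=90
  op3 P1: load  L0 → I/E on L0; bus (none); mem=40
  op4 P1: store L2 := 62 → I/M on L2; bus (none); mem=90
  op5 P1: load  L0 → I/E on L0; bus (none); mem=40
  op6 P1: store L1 := 63 → I/M on L1; bus BusRdX; mem=10
  op7 P1: load  L1 → I/M on L1; bus (none); mem=10
  op8 P1: store L0 := 95 → I/M on L0; bus (none); mem=40
  op9 P1: load  L2 → I/M on L2; bus (none); mem=90
  op10 P0: load  L0 → S/O on L0; bus BusRd; mem=40
  op11 P0: load  L0 → S/O on L0; bus (none); mem=40
  op12 P0: load  L0 → S/O on L0; bus (none); mem=40
  op13 P0: store L2 := 16 → M/I on L2; bus BusRdX Flush; mem=62
  op14 P1: load  L2 → O/S on L2; bus BusRd; mem=62
  op15 P0: load  L0 → S/O on L0; bus (none); mem=40
  op16 P0: load  L0 → S/O on L0; bus (none); mem=40
  op17 P1: store L1 := 4 → I/M on L1; bus (none); mem=10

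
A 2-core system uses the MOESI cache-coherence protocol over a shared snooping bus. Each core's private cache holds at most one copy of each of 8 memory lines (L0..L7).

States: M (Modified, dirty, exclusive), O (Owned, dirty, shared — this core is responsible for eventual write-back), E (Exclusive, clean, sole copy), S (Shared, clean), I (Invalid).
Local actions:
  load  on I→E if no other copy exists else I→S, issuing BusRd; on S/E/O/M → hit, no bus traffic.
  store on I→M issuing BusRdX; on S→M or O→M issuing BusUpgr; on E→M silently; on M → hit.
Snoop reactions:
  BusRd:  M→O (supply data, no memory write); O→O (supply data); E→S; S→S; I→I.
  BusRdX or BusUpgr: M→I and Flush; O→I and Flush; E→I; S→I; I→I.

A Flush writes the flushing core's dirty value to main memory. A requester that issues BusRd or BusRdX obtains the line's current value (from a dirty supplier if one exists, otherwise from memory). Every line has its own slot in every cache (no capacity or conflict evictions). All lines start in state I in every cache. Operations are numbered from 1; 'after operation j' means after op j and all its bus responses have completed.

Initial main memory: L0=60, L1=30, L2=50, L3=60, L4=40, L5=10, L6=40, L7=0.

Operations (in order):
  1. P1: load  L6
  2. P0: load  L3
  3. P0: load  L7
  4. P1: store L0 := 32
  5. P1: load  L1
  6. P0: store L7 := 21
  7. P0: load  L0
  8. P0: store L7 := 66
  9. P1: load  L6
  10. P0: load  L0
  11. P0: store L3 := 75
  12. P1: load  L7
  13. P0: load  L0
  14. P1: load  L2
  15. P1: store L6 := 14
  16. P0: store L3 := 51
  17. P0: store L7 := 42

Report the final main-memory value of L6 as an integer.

memory[L6] = 40

[1] P1: load  L6 | P0:I, P1:E(40) | bus: BusRd
[2] P0: load  L3 | P0:E(60), P1:I | bus: BusRd
[3] P0: load  L7 | P0:E(0), P1:I | bus: BusRd
[4] P1: store L0 := 32 | P0:I, P1:M(32) | bus: BusRdX
[5] P1: load  L1 | P0:I, P1:E(30) | bus: BusRd
[6] P0: store L7 := 21 | P0:M(21), P1:I | bus: none
[7] P0: load  L0 | P0:S(32), P1:O(32) | bus: BusRd
[8] P0: store L7 := 66 | P0:M(66), P1:I | bus: none
[9] P1: load  L6 | P0:I, P1:E(40) | bus: none
[10] P0: load  L0 | P0:S(32), P1:O(32) | bus: none
[11] P0: store L3 := 75 | P0:M(75), P1:I | bus: none
[12] P1: load  L7 | P0:O(66), P1:S(66) | bus: BusRd
[13] P0: load  L0 | P0:S(32), P1:O(32) | bus: none
[14] P1: load  L2 | P0:I, P1:E(50) | bus: BusRd
[15] P1: store L6 := 14 | P0:I, P1:M(14) | bus: none
[16] P0: store L3 := 51 | P0:M(51), P1:I | bus: none
[17] P0: store L7 := 42 | P0:M(42), P1:I | bus: BusUpgr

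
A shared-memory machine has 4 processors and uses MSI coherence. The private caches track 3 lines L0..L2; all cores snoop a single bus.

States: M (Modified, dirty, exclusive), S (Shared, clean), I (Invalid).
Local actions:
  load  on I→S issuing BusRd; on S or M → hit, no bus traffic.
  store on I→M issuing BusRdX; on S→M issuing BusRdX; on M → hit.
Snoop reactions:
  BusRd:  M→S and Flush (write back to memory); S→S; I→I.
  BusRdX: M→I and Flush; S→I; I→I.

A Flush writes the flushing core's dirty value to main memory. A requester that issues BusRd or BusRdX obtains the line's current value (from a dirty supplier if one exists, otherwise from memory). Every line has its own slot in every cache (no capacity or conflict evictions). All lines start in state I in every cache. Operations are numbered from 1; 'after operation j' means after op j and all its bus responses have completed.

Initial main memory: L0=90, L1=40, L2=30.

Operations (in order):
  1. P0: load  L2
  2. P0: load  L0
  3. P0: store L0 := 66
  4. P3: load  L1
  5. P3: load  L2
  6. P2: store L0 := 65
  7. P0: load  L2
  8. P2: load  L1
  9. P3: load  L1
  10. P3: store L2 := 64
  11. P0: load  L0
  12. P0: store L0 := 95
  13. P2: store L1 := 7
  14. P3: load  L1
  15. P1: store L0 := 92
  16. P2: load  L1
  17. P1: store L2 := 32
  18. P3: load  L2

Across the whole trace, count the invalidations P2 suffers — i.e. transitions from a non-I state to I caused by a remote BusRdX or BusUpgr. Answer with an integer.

invalidations = 1

  op1 P0: load  L2 → S/I/I/I on L2; bus BusRd; mem=30
  op2 P0: load  L0 → S/I/I/I on L0; bus BusRd; mem=90
  op3 P0: store L0 := 66 → M/I/I/I on L0; bus BusRdX; mem=90
  op4 P3: load  L1 → I/I/I/S on L1; bus BusRd; mem=40
  op5 P3: load  L2 → S/I/I/S on L2; bus BusRd; mem=30
  op6 P2: store L0 := 65 → I/I/M/I on L0; bus BusRdX Flush; mem=66
  op7 P0: load  L2 → S/I/I/S on L2; bus (none); mem=30
  op8 P2: load  L1 → I/I/S/S on L1; bus BusRd; mem=40
  op9 P3: load  L1 → I/I/S/S on L1; bus (none); mem=40
  op10 P3: store L2 := 64 → I/I/I/M on L2; bus BusRdX; mem=30
  op11 P0: load  L0 → S/I/S/I on L0; bus BusRd Flush; mem=65
  op12 P0: store L0 := 95 → M/I/I/I on L0; bus BusRdX; mem=65
  op13 P2: store L1 := 7 → I/I/M/I on L1; bus BusRdX; mem=40
  op14 P3: load  L1 → I/I/S/S on L1; bus BusRd Flush; mem=7
  op15 P1: store L0 := 92 → I/M/I/I on L0; bus BusRdX Flush; mem=95
  op16 P2: load  L1 → I/I/S/S on L1; bus (none); mem=7
  op17 P1: store L2 := 32 → I/M/I/I on L2; bus BusRdX Flush; mem=64
  op18 P3: load  L2 → I/S/I/S on L2; bus BusRd Flush; mem=32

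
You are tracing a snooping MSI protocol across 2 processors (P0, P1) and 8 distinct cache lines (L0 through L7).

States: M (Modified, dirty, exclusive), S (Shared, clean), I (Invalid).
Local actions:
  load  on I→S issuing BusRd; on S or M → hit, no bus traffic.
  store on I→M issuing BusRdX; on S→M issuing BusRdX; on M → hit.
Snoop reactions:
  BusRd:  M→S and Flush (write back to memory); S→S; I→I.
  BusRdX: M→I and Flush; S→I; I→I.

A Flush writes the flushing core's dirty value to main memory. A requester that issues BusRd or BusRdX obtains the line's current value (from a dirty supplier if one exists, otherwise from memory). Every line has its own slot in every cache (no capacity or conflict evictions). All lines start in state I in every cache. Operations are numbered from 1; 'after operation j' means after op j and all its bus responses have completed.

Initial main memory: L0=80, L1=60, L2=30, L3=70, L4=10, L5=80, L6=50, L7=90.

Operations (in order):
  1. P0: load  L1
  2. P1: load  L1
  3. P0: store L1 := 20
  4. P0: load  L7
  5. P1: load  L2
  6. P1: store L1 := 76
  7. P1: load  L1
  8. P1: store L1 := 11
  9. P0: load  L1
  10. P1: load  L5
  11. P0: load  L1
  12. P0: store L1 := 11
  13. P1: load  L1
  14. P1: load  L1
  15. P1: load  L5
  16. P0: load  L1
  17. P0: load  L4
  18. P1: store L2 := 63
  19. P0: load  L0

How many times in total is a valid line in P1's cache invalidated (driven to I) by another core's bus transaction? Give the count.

invalidations = 2

step 1: P0: load  L1  ⟶  SI  (L1)  txn=BusRd  M[L1]=60
step 2: P1: load  L1  ⟶  SS  (L1)  txn=BusRd  M[L1]=60
step 3: P0: store L1 := 20  ⟶  MI  (L1)  txn=BusRdX  M[L1]=60
step 4: P0: load  L7  ⟶  SI  (L7)  txn=BusRd  M[L7]=90
step 5: P1: load  L2  ⟶  IS  (L2)  txn=BusRd  M[L2]=30
step 6: P1: store L1 := 76  ⟶  IM  (L1)  txn=BusRdX+Flush  M[L1]=20
step 7: P1: load  L1  ⟶  IM  (L1)  txn=∅  M[L1]=20
step 8: P1: store L1 := 11  ⟶  IM  (L1)  txn=∅  M[L1]=20
step 9: P0: load  L1  ⟶  SS  (L1)  txn=BusRd+Flush  M[L1]=11
step 10: P1: load  L5  ⟶  IS  (L5)  txn=BusRd  M[L5]=80
step 11: P0: load  L1  ⟶  SS  (L1)  txn=∅  M[L1]=11
step 12: P0: store L1 := 11  ⟶  MI  (L1)  txn=BusRdX  M[L1]=11
step 13: P1: load  L1  ⟶  SS  (L1)  txn=BusRd+Flush  M[L1]=11
step 14: P1: load  L1  ⟶  SS  (L1)  txn=∅  M[L1]=11
step 15: P1: load  L5  ⟶  IS  (L5)  txn=∅  M[L5]=80
step 16: P0: load  L1  ⟶  SS  (L1)  txn=∅  M[L1]=11
step 17: P0: load  L4  ⟶  SI  (L4)  txn=BusRd  M[L4]=10
step 18: P1: store L2 := 63  ⟶  IM  (L2)  txn=BusRdX  M[L2]=30
step 19: P0: load  L0  ⟶  SI  (L0)  txn=BusRd  M[L0]=80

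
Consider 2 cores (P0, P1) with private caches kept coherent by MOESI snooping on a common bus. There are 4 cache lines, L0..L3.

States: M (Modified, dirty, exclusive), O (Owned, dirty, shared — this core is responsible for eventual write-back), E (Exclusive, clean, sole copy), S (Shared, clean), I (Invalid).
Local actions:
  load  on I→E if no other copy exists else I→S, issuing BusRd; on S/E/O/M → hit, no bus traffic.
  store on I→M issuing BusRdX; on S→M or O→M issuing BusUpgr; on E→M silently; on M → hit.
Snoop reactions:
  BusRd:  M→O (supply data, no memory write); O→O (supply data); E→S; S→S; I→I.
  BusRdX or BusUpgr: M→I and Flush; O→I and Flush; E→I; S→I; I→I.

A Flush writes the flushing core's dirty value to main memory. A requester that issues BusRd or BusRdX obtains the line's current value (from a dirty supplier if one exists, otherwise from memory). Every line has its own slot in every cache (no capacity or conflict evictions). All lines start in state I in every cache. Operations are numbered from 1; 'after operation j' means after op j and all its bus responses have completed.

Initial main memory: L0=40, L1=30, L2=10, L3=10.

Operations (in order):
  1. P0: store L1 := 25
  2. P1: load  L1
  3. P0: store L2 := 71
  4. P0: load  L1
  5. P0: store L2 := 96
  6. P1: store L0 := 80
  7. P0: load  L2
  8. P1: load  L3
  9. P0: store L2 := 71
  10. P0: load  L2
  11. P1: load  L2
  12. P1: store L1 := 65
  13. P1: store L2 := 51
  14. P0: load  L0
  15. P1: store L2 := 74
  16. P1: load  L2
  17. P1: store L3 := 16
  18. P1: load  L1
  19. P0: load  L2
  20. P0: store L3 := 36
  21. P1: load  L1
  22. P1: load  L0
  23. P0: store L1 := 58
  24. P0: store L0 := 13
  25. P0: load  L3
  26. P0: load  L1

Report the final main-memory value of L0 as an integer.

step 1: P0: store L1 := 25  ⟶  MI  (L1)  txn=BusRdX  M[L1]=30
step 2: P1: load  L1  ⟶  OS  (L1)  txn=BusRd  M[L1]=30
step 3: P0: store L2 := 71  ⟶  MI  (L2)  txn=BusRdX  M[L2]=10
step 4: P0: load  L1  ⟶  OS  (L1)  txn=∅  M[L1]=30
step 5: P0: store L2 := 96  ⟶  MI  (L2)  txn=∅  M[L2]=10
step 6: P1: store L0 := 80  ⟶  IM  (L0)  txn=BusRdX  M[L0]=40
step 7: P0: load  L2  ⟶  MI  (L2)  txn=∅  M[L2]=10
step 8: P1: load  L3  ⟶  IE  (L3)  txn=BusRd  M[L3]=10
step 9: P0: store L2 := 71  ⟶  MI  (L2)  txn=∅  M[L2]=10
step 10: P0: load  L2  ⟶  MI  (L2)  txn=∅  M[L2]=10
step 11: P1: load  L2  ⟶  OS  (L2)  txn=BusRd  M[L2]=10
step 12: P1: store L1 := 65  ⟶  IM  (L1)  txn=BusUpgr+Flush  M[L1]=25
step 13: P1: store L2 := 51  ⟶  IM  (L2)  txn=BusUpgr+Flush  M[L2]=71
step 14: P0: load  L0  ⟶  SO  (L0)  txn=BusRd  M[L0]=40
step 15: P1: store L2 := 74  ⟶  IM  (L2)  txn=∅  M[L2]=71
step 16: P1: load  L2  ⟶  IM  (L2)  txn=∅  M[L2]=71
step 17: P1: store L3 := 16  ⟶  IM  (L3)  txn=∅  M[L3]=10
step 18: P1: load  L1  ⟶  IM  (L1)  txn=∅  M[L1]=25
step 19: P0: load  L2  ⟶  SO  (L2)  txn=BusRd  M[L2]=71
step 20: P0: store L3 := 36  ⟶  MI  (L3)  txn=BusRdX+Flush  M[L3]=16
step 21: P1: load  L1  ⟶  IM  (L1)  txn=∅  M[L1]=25
step 22: P1: load  L0  ⟶  SO  (L0)  txn=∅  M[L0]=40
step 23: P0: store L1 := 58  ⟶  MI  (L1)  txn=BusRdX+Flush  M[L1]=65
step 24: P0: store L0 := 13  ⟶  MI  (L0)  txn=BusUpgr+Flush  M[L0]=80
step 25: P0: load  L3  ⟶  MI  (L3)  txn=∅  M[L3]=16
step 26: P0: load  L1  ⟶  MI  (L1)  txn=∅  M[L1]=65

memory[L0] = 80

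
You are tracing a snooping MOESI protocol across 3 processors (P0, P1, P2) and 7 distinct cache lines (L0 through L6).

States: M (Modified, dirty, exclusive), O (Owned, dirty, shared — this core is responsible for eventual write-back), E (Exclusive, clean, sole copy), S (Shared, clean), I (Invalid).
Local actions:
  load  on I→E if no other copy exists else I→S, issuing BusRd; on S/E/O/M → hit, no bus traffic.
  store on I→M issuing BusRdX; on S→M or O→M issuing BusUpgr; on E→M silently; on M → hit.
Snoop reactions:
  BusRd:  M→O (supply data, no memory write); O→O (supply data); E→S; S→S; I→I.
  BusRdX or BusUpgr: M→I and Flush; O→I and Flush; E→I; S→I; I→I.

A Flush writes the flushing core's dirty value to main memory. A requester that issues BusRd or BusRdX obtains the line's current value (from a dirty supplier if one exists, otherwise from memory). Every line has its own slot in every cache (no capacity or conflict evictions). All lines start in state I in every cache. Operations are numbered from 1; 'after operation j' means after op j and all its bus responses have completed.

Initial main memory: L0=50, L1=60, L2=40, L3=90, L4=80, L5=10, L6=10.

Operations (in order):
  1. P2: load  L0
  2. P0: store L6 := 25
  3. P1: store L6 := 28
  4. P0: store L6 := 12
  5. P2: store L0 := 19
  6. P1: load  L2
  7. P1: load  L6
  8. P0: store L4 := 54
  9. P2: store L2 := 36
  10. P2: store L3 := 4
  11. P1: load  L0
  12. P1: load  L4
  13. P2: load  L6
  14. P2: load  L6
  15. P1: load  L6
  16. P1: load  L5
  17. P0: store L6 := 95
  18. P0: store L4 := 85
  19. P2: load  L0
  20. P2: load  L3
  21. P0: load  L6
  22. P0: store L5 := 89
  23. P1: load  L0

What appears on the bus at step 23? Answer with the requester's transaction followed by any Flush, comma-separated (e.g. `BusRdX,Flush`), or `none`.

bus = none

step 1: P2: load  L0  ⟶  IIE  (L0)  txn=BusRd  M[L0]=50
step 2: P0: store L6 := 25  ⟶  MII  (L6)  txn=BusRdX  M[L6]=10
step 3: P1: store L6 := 28  ⟶  IMI  (L6)  txn=BusRdX+Flush  M[L6]=25
step 4: P0: store L6 := 12  ⟶  MII  (L6)  txn=BusRdX+Flush  M[L6]=28
step 5: P2: store L0 := 19  ⟶  IIM  (L0)  txn=∅  M[L0]=50
step 6: P1: load  L2  ⟶  IEI  (L2)  txn=BusRd  M[L2]=40
step 7: P1: load  L6  ⟶  OSI  (L6)  txn=BusRd  M[L6]=28
step 8: P0: store L4 := 54  ⟶  MII  (L4)  txn=BusRdX  M[L4]=80
step 9: P2: store L2 := 36  ⟶  IIM  (L2)  txn=BusRdX  M[L2]=40
step 10: P2: store L3 := 4  ⟶  IIM  (L3)  txn=BusRdX  M[L3]=90
step 11: P1: load  L0  ⟶  ISO  (L0)  txn=BusRd  M[L0]=50
step 12: P1: load  L4  ⟶  OSI  (L4)  txn=BusRd  M[L4]=80
step 13: P2: load  L6  ⟶  OSS  (L6)  txn=BusRd  M[L6]=28
step 14: P2: load  L6  ⟶  OSS  (L6)  txn=∅  M[L6]=28
step 15: P1: load  L6  ⟶  OSS  (L6)  txn=∅  M[L6]=28
step 16: P1: load  L5  ⟶  IEI  (L5)  txn=BusRd  M[L5]=10
step 17: P0: store L6 := 95  ⟶  MII  (L6)  txn=BusUpgr  M[L6]=28
step 18: P0: store L4 := 85  ⟶  MII  (L4)  txn=BusUpgr  M[L4]=80
step 19: P2: load  L0  ⟶  ISO  (L0)  txn=∅  M[L0]=50
step 20: P2: load  L3  ⟶  IIM  (L3)  txn=∅  M[L3]=90
step 21: P0: load  L6  ⟶  MII  (L6)  txn=∅  M[L6]=28
step 22: P0: store L5 := 89  ⟶  MII  (L5)  txn=BusRdX  M[L5]=10
step 23: P1: load  L0  ⟶  ISO  (L0)  txn=∅  M[L0]=50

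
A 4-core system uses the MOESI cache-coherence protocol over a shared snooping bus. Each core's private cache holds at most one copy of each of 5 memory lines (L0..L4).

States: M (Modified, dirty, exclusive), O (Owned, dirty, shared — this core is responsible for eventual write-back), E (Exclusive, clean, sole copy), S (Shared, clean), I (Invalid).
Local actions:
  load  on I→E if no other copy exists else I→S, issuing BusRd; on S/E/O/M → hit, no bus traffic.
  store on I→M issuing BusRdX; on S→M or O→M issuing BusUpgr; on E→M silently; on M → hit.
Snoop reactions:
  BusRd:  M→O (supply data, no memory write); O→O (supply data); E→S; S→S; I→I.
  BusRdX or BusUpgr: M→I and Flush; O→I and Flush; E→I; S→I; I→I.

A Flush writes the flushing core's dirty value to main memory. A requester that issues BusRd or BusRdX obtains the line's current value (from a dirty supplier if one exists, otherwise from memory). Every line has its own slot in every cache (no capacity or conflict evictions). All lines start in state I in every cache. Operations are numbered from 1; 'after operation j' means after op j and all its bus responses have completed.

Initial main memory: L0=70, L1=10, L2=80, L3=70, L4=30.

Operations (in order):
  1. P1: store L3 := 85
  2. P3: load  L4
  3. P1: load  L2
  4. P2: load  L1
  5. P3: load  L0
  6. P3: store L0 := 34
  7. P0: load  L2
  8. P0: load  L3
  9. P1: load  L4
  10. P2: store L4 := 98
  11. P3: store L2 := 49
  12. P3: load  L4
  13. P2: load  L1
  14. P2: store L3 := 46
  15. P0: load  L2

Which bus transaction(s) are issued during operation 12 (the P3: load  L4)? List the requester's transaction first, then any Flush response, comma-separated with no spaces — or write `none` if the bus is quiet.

bus = BusRd

step 1: P1: store L3 := 85  ⟶  IMII  (L3)  txn=BusRdX  M[L3]=70
step 2: P3: load  L4  ⟶  IIIE  (L4)  txn=BusRd  M[L4]=30
step 3: P1: load  L2  ⟶  IEII  (L2)  txn=BusRd  M[L2]=80
step 4: P2: load  L1  ⟶  IIEI  (L1)  txn=BusRd  M[L1]=10
step 5: P3: load  L0  ⟶  IIIE  (L0)  txn=BusRd  M[L0]=70
step 6: P3: store L0 := 34  ⟶  IIIM  (L0)  txn=∅  M[L0]=70
step 7: P0: load  L2  ⟶  SSII  (L2)  txn=BusRd  M[L2]=80
step 8: P0: load  L3  ⟶  SOII  (L3)  txn=BusRd  M[L3]=70
step 9: P1: load  L4  ⟶  ISIS  (L4)  txn=BusRd  M[L4]=30
step 10: P2: store L4 := 98  ⟶  IIMI  (L4)  txn=BusRdX  M[L4]=30
step 11: P3: store L2 := 49  ⟶  IIIM  (L2)  txn=BusRdX  M[L2]=80
step 12: P3: load  L4  ⟶  IIOS  (L4)  txn=BusRd  M[L4]=30
step 13: P2: load  L1  ⟶  IIEI  (L1)  txn=∅  M[L1]=10
step 14: P2: store L3 := 46  ⟶  IIMI  (L3)  txn=BusRdX+Flush  M[L3]=85
step 15: P0: load  L2  ⟶  SIIO  (L2)  txn=BusRd  M[L2]=80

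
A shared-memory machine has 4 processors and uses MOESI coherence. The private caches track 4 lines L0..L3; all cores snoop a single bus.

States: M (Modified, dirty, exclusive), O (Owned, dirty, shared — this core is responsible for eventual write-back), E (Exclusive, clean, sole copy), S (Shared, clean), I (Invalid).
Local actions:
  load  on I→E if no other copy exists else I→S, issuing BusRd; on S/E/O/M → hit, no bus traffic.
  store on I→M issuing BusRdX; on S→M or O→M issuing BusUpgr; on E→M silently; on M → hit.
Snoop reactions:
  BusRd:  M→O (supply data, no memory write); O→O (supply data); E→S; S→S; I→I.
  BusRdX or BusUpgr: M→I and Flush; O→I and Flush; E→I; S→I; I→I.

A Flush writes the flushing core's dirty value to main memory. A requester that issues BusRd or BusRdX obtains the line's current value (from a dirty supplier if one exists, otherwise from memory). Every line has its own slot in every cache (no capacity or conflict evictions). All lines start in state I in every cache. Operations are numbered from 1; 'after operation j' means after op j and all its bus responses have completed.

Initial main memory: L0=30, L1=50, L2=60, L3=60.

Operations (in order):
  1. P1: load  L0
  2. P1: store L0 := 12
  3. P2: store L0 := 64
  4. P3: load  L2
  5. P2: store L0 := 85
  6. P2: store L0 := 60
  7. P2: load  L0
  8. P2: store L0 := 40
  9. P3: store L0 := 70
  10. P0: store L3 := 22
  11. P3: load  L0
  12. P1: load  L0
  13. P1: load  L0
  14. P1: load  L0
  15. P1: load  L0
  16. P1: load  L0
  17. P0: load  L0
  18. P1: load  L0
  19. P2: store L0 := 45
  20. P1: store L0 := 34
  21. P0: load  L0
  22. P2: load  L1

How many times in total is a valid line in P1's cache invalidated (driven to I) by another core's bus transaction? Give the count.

invalidations = 2

  op1 P1: load  L0 → I/E/I/I on L0; bus BusRd; mem=30
  op2 P1: store L0 := 12 → I/M/I/I on L0; bus (none); mem=30
  op3 P2: store L0 := 64 → I/I/M/I on L0; bus BusRdX Flush; mem=12
  op4 P3: load  L2 → I/I/I/E on L2; bus BusRd; mem=60
  op5 P2: store L0 := 85 → I/I/M/I on L0; bus (none); mem=12
  op6 P2: store L0 := 60 → I/I/M/I on L0; bus (none); mem=12
  op7 P2: load  L0 → I/I/M/I on L0; bus (none); mem=12
  op8 P2: store L0 := 40 → I/I/M/I on L0; bus (none); mem=12
  op9 P3: store L0 := 70 → I/I/I/M on L0; bus BusRdX Flush; mem=40
  op10 P0: store L3 := 22 → M/I/I/I on L3; bus BusRdX; mem=60
  op11 P3: load  L0 → I/I/I/M on L0; bus (none); mem=40
  op12 P1: load  L0 → I/S/I/O on L0; bus BusRd; mem=40
  op13 P1: load  L0 → I/S/I/O on L0; bus (none); mem=40
  op14 P1: load  L0 → I/S/I/O on L0; bus (none); mem=40
  op15 P1: load  L0 → I/S/I/O on L0; bus (none); mem=40
  op16 P1: load  L0 → I/S/I/O on L0; bus (none); mem=40
  op17 P0: load  L0 → S/S/I/O on L0; bus BusRd; mem=40
  op18 P1: load  L0 → S/S/I/O on L0; bus (none); mem=40
  op19 P2: store L0 := 45 → I/I/M/I on L0; bus BusRdX Flush; mem=70
  op20 P1: store L0 := 34 → I/M/I/I on L0; bus BusRdX Flush; mem=45
  op21 P0: load  L0 → S/O/I/I on L0; bus BusRd; mem=45
  op22 P2: load  L1 → I/I/E/I on L1; bus BusRd; mem=50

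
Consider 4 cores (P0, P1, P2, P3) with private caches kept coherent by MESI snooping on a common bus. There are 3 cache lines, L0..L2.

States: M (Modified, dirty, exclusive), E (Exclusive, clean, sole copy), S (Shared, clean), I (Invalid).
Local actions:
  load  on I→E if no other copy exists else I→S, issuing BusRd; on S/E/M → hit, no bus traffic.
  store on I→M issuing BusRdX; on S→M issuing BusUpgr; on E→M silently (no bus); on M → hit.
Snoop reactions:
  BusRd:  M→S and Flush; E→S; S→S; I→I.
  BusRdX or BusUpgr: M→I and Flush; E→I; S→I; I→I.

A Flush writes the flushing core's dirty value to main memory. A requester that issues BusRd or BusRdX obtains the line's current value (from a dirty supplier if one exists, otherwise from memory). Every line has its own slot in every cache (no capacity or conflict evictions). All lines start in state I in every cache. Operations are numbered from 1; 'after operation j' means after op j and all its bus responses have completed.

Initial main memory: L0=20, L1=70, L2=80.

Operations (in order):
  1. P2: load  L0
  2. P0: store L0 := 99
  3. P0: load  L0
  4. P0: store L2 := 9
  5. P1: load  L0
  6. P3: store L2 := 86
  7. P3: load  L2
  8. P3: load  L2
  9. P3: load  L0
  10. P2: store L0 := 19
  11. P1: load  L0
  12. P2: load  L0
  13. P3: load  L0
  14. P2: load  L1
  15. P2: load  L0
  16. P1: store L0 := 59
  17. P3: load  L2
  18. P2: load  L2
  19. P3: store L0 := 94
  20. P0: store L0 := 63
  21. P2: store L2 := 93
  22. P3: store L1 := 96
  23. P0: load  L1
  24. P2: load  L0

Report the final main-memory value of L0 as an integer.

  op1 P2: load  L0 → I/I/E/I on L0; bus BusRd; mem=20
  op2 P0: store L0 := 99 → M/I/I/I on L0; bus BusRdX; mem=20
  op3 P0: load  L0 → M/I/I/I on L0; bus (none); mem=20
  op4 P0: store L2 := 9 → M/I/I/I on L2; bus BusRdX; mem=80
  op5 P1: load  L0 → S/S/I/I on L0; bus BusRd Flush; mem=99
  op6 P3: store L2 := 86 → I/I/I/M on L2; bus BusRdX Flush; mem=9
  op7 P3: load  L2 → I/I/I/M on L2; bus (none); mem=9
  op8 P3: load  L2 → I/I/I/M on L2; bus (none); mem=9
  op9 P3: load  L0 → S/S/I/S on L0; bus BusRd; mem=99
  op10 P2: store L0 := 19 → I/I/M/I on L0; bus BusRdX; mem=99
  op11 P1: load  L0 → I/S/S/I on L0; bus BusRd Flush; mem=19
  op12 P2: load  L0 → I/S/S/I on L0; bus (none); mem=19
  op13 P3: load  L0 → I/S/S/S on L0; bus BusRd; mem=19
  op14 P2: load  L1 → I/I/E/I on L1; bus BusRd; mem=70
  op15 P2: load  L0 → I/S/S/S on L0; bus (none); mem=19
  op16 P1: store L0 := 59 → I/M/I/I on L0; bus BusUpgr; mem=19
  op17 P3: load  L2 → I/I/I/M on L2; bus (none); mem=9
  op18 P2: load  L2 → I/I/S/S on L2; bus BusRd Flush; mem=86
  op19 P3: store L0 := 94 → I/I/I/M on L0; bus BusRdX Flush; mem=59
  op20 P0: store L0 := 63 → M/I/I/I on L0; bus BusRdX Flush; mem=94
  op21 P2: store L2 := 93 → I/I/M/I on L2; bus BusUpgr; mem=86
  op22 P3: store L1 := 96 → I/I/I/M on L1; bus BusRdX; mem=70
  op23 P0: load  L1 → S/I/I/S on L1; bus BusRd Flush; mem=96
  op24 P2: load  L0 → S/I/S/I on L0; bus BusRd Flush; mem=63

memory[L0] = 63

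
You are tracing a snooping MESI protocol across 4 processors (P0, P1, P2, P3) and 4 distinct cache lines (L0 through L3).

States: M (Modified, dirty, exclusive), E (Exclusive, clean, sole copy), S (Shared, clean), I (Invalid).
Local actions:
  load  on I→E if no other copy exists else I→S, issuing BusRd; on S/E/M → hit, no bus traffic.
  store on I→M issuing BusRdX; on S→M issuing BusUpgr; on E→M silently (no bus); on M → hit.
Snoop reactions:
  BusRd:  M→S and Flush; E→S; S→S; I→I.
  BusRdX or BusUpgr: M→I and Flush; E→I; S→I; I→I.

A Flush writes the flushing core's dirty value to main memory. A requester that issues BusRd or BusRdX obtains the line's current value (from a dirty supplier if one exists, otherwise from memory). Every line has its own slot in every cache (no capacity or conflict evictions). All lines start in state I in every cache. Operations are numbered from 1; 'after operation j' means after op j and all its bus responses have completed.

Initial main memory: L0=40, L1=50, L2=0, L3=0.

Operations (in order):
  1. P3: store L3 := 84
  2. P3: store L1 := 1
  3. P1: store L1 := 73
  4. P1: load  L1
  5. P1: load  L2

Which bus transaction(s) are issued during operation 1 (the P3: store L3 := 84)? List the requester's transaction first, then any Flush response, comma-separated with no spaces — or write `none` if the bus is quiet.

bus = BusRdX

  op1 P3: store L3 := 84 → I/I/I/M on L3; bus BusRdX; mem=0
  op2 P3: store L1 := 1 → I/I/I/M on L1; bus BusRdX; mem=50
  op3 P1: store L1 := 73 → I/M/I/I on L1; bus BusRdX Flush; mem=1
  op4 P1: load  L1 → I/M/I/I on L1; bus (none); mem=1
  op5 P1: load  L2 → I/E/I/I on L2; bus BusRd; mem=0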